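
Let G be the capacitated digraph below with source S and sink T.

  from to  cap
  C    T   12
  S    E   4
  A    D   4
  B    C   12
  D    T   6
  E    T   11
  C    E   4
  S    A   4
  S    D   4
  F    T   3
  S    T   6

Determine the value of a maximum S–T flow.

16

Augment S→T: bottleneck 6, flow now 6.
Augment S→D→T: bottleneck 4, flow now 10.
Augment S→E→T: bottleneck 4, flow now 14.
Augment S→A→D→T: bottleneck 2, flow now 16.
No augmenting path remains; maximum flow = 16.
In the residual graph, reachable from S: {S, A, D}.
Min-cut edges: S→E (4), S→T (6), D→T (6); capacity 4 + 6 + 6 = 16.
This cut is saturated, so no flow can exceed 16.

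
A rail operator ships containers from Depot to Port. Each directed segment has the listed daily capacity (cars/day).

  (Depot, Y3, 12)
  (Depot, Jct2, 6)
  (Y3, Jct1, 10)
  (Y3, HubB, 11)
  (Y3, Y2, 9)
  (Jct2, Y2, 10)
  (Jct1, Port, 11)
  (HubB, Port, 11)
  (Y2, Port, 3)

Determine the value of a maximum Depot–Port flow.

15

Augment Depot→Y3→Jct1→Port: bottleneck 10, flow now 10.
Augment Depot→Y3→HubB→Port: bottleneck 2, flow now 12.
Augment Depot→Jct2→Y2→Port: bottleneck 3, flow now 15.
No augmenting path remains; maximum flow = 15.
In the residual graph, reachable from Depot: {Depot, Jct2, Y2}.
Min-cut edges: Depot→Y3 (12), Y2→Port (3); capacity 12 + 3 = 15.
This cut is saturated, so no flow can exceed 15.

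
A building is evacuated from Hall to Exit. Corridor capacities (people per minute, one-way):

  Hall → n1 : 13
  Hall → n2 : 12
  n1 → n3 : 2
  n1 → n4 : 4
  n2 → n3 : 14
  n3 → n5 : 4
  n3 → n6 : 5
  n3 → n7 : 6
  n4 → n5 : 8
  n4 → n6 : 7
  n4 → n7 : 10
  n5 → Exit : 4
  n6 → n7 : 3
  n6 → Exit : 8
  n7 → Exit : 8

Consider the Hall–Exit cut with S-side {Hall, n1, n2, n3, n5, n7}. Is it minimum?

Given cut capacity: 4 + 5 + 4 + 8 = 21.
Augment Hall→n1→n3→n5→Exit: bottleneck 2, flow now 2.
Augment Hall→n1→n4→n5→Exit: bottleneck 2, flow now 4.
Augment Hall→n1→n4→n6→Exit: bottleneck 2, flow now 6.
Augment Hall→n2→n3→n6→Exit: bottleneck 5, flow now 11.
Augment Hall→n2→n3→n7→Exit: bottleneck 6, flow now 17.
Augment Hall→n2→n3→n5→n4→n6→Exit: bottleneck 1, flow now 18. (uses reverse residual edge)
No augmenting path remains; maximum flow = 18.
In the residual graph, reachable from Hall: {Hall, n1}.
Min-cut edges: Hall→n2 (12), n1→n3 (2), n1→n4 (4); capacity 12 + 2 + 4 = 18.
Cut capacity 21 exceeds the max flow 18, so it is not minimum.

No — its capacity is 21, but the minimum cut has capacity 18.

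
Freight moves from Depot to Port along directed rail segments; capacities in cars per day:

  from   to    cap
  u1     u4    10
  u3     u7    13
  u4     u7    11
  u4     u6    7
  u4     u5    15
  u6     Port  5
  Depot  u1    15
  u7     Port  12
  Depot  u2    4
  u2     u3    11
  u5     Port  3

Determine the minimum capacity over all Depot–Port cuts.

Augment Depot→u1→u4→u5→Port: bottleneck 3, flow now 3.
Augment Depot→u1→u4→u6→Port: bottleneck 5, flow now 8.
Augment Depot→u1→u4→u7→Port: bottleneck 2, flow now 10.
Augment Depot→u2→u3→u7→Port: bottleneck 4, flow now 14.
No augmenting path remains; maximum flow = 14.
By max-flow min-cut, the minimum cut capacity equals the max flow.
In the residual graph, reachable from Depot: {Depot, u1}.
Min-cut edges: Depot→u2 (4), u1→u4 (10); capacity 4 + 10 = 14.

14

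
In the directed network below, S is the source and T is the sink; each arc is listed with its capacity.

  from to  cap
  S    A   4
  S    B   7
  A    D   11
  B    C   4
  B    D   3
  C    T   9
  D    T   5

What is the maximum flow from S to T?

Augment S→A→D→T: bottleneck 4, flow now 4.
Augment S→B→C→T: bottleneck 4, flow now 8.
Augment S→B→D→T: bottleneck 1, flow now 9.
No augmenting path remains; maximum flow = 9.
In the residual graph, reachable from S: {S, A, B, D}.
Min-cut edges: B→C (4), D→T (5); capacity 4 + 5 = 9.
This cut is saturated, so no flow can exceed 9.

9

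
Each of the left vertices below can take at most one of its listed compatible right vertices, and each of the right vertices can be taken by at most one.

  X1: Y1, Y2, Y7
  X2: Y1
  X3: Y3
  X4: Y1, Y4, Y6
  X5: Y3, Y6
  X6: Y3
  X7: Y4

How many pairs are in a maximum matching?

5

Unit-capacity flow: source→left, listed edges, right→sink; max matching = max flow.
Augmenting path X1→Y1 (+1); matched 1.
Augmenting path X3→Y3 (+1); matched 2.
Augmenting path X4→Y4 (+1); matched 3.
Augmenting path X5→Y6 (+1); matched 4.
Augmenting path X2→Y1→X1→Y2 (+1); matched 5.
No augmenting path remains; maximum matching = 5.
König certificate: {X1, Y1, Y3, Y4, Y6} is a vertex cover of size 5 (every listed pair touches it), so no matching can be larger.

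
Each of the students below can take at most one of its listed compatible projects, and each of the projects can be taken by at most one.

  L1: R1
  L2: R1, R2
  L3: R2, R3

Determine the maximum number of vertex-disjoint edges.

Unit-capacity flow: source→left, listed edges, right→sink; max matching = max flow.
Augmenting path L1→R1 (+1); matched 1.
Augmenting path L2→R2 (+1); matched 2.
Augmenting path L3→R3 (+1); matched 3.
No augmenting path remains; maximum matching = 3.
König certificate: {L1, L2, L3} is a vertex cover of size 3 (every listed pair touches it), so no matching can be larger.

3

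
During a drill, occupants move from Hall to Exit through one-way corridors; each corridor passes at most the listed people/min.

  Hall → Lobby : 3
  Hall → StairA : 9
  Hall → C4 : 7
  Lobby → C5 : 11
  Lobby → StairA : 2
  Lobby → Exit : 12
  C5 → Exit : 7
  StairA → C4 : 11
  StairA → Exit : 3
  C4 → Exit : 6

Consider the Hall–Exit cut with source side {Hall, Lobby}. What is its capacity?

41

Edges leaving {Hall, Lobby}: Hall→StairA (9), Hall→C4 (7), Lobby→C5 (11), Lobby→StairA (2), Lobby→Exit (12).
Cut capacity = 9 + 7 + 11 + 2 + 12 = 41.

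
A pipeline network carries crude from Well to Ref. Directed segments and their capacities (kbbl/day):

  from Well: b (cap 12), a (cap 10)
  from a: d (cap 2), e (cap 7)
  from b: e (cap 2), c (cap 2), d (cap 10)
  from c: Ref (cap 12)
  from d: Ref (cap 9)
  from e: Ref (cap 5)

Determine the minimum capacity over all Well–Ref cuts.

16

Augment Well→a→d→Ref: bottleneck 2, flow now 2.
Augment Well→a→e→Ref: bottleneck 5, flow now 7.
Augment Well→b→c→Ref: bottleneck 2, flow now 9.
Augment Well→b→d→Ref: bottleneck 7, flow now 16.
No augmenting path remains; maximum flow = 16.
By max-flow min-cut, the minimum cut capacity equals the max flow.
In the residual graph, reachable from Well: {Well, a, b, d, e}.
Min-cut edges: b→c (2), d→Ref (9), e→Ref (5); capacity 2 + 9 + 5 = 16.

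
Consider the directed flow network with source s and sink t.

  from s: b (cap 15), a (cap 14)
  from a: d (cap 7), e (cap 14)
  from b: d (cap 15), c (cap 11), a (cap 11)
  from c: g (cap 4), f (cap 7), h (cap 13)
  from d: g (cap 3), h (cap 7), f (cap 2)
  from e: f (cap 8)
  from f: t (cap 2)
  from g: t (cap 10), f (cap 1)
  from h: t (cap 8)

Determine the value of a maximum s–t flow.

17

Augment s→a→d→f→t: bottleneck 2, flow now 2.
Augment s→a→d→g→t: bottleneck 3, flow now 5.
Augment s→a→d→h→t: bottleneck 2, flow now 7.
Augment s→b→c→g→t: bottleneck 4, flow now 11.
Augment s→b→c→h→t: bottleneck 6, flow now 17.
No augmenting path remains; maximum flow = 17.
In the residual graph, reachable from s: {s, a, b, c, d, e, f, h}.
Min-cut edges: c→g (4), d→g (3), f→t (2), h→t (8); capacity 4 + 3 + 2 + 8 = 17.
This cut is saturated, so no flow can exceed 17.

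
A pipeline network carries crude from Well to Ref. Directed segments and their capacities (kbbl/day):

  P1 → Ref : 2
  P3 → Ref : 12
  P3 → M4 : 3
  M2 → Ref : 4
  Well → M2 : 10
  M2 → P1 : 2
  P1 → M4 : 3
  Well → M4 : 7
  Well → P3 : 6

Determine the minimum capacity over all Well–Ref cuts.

Augment Well→P3→Ref: bottleneck 6, flow now 6.
Augment Well→M2→Ref: bottleneck 4, flow now 10.
Augment Well→M2→P1→Ref: bottleneck 2, flow now 12.
No augmenting path remains; maximum flow = 12.
By max-flow min-cut, the minimum cut capacity equals the max flow.
In the residual graph, reachable from Well: {Well, M2, M4}.
Min-cut edges: Well→P3 (6), M2→P1 (2), M2→Ref (4); capacity 6 + 2 + 4 = 12.

12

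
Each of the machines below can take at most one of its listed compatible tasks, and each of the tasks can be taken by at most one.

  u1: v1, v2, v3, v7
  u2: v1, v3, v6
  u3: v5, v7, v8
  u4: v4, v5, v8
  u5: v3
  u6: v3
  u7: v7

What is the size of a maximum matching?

6

Unit-capacity flow: source→left, listed edges, right→sink; max matching = max flow.
Augmenting path u1→v1 (+1); matched 1.
Augmenting path u2→v3 (+1); matched 2.
Augmenting path u3→v5 (+1); matched 3.
Augmenting path u4→v4 (+1); matched 4.
Augmenting path u7→v7 (+1); matched 5.
Augmenting path u5→v3→u2→v6 (+1); matched 6.
No augmenting path remains; maximum matching = 6.
König certificate: {u1, u2, u3, u4, u7, v3} is a vertex cover of size 6 (every listed pair touches it), so no matching can be larger.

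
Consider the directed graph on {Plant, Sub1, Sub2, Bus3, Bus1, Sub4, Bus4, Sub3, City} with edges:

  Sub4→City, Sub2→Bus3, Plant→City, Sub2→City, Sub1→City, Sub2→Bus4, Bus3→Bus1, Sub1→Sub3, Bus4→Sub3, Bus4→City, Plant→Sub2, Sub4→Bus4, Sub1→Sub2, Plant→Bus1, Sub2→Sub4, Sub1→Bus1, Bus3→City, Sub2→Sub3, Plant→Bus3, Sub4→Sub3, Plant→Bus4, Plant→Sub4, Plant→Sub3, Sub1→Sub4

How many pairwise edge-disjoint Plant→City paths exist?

Assign every edge capacity 1; by Menger, the answer equals the max flow.
Path Plant→City (+1); total 1.
Path Plant→Sub2→City (+1); total 2.
Path Plant→Bus3→City (+1); total 3.
Path Plant→Sub4→City (+1); total 4.
Path Plant→Bus4→City (+1); total 5.
No residual Plant→City path; max flow = 5.
Certifying cut of size 5: {Plant→Bus3, Plant→Bus4, Plant→City, Plant→Sub2, Plant→Sub4}.

5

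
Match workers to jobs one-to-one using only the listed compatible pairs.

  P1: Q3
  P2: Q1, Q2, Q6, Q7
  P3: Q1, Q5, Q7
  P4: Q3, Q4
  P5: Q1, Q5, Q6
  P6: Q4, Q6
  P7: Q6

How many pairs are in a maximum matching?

6

Unit-capacity flow: source→left, listed edges, right→sink; max matching = max flow.
Augmenting path P1→Q3 (+1); matched 1.
Augmenting path P2→Q1 (+1); matched 2.
Augmenting path P3→Q5 (+1); matched 3.
Augmenting path P4→Q4 (+1); matched 4.
Augmenting path P5→Q6 (+1); matched 5.
Augmenting path P6→Q6→P5→Q1→P2→Q2 (+1); matched 6.
No augmenting path remains; maximum matching = 6.
König certificate: {P2, P3, P5, Q3, Q4, Q6} is a vertex cover of size 6 (every listed pair touches it), so no matching can be larger.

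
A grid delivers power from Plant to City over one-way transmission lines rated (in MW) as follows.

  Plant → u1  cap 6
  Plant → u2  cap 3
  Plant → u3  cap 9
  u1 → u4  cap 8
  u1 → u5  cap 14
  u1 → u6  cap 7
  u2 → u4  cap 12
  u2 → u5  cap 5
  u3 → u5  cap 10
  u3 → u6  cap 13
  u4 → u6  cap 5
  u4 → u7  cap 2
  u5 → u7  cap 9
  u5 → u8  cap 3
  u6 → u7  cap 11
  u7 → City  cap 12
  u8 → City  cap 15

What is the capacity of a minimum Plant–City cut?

15

Augment Plant→u1→u4→u7→City: bottleneck 2, flow now 2.
Augment Plant→u1→u5→u7→City: bottleneck 4, flow now 6.
Augment Plant→u2→u5→u7→City: bottleneck 3, flow now 9.
Augment Plant→u3→u5→u7→City: bottleneck 2, flow now 11.
Augment Plant→u3→u5→u8→City: bottleneck 3, flow now 14.
Augment Plant→u3→u6→u7→City: bottleneck 1, flow now 15.
No augmenting path remains; maximum flow = 15.
By max-flow min-cut, the minimum cut capacity equals the max flow.
In the residual graph, reachable from Plant: {Plant, u1, u2, u3, u4, u5, u6, u7}.
Min-cut edges: u5→u8 (3), u7→City (12); capacity 3 + 12 = 15.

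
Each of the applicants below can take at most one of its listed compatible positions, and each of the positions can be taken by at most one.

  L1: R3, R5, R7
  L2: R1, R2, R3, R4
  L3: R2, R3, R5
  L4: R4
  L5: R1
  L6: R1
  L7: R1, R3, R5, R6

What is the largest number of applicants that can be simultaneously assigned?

Unit-capacity flow: source→left, listed edges, right→sink; max matching = max flow.
Augmenting path L1→R3 (+1); matched 1.
Augmenting path L2→R1 (+1); matched 2.
Augmenting path L3→R2 (+1); matched 3.
Augmenting path L4→R4 (+1); matched 4.
Augmenting path L7→R5 (+1); matched 5.
Augmenting path L5→R1→L2→R3→L1→R7 (+1); matched 6.
No augmenting path remains; maximum matching = 6.
König certificate: {L1, L2, L3, L4, L7, R1} is a vertex cover of size 6 (every listed pair touches it), so no matching can be larger.

6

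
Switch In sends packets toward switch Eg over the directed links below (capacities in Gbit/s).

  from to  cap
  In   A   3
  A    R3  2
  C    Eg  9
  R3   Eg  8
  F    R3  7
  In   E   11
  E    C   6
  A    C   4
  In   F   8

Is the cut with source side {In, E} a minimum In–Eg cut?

No — its capacity is 17, but the minimum cut has capacity 16.

Given cut capacity: 8 + 3 + 6 = 17.
Augment In→F→R3→Eg: bottleneck 7, flow now 7.
Augment In→E→C→Eg: bottleneck 6, flow now 13.
Augment In→A→C→Eg: bottleneck 3, flow now 16.
No augmenting path remains; maximum flow = 16.
In the residual graph, reachable from In: {In, F, E}.
Min-cut edges: In→A (3), F→R3 (7), E→C (6); capacity 3 + 7 + 6 = 16.
Cut capacity 17 exceeds the max flow 16, so it is not minimum.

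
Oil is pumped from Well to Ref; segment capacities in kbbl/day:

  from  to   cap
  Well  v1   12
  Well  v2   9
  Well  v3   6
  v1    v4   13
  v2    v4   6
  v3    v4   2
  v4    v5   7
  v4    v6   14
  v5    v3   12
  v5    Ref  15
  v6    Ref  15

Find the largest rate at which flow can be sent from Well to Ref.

20

Augment Well→v1→v4→v5→Ref: bottleneck 7, flow now 7.
Augment Well→v1→v4→v6→Ref: bottleneck 5, flow now 12.
Augment Well→v2→v4→v6→Ref: bottleneck 6, flow now 18.
Augment Well→v3→v4→v6→Ref: bottleneck 2, flow now 20.
No augmenting path remains; maximum flow = 20.
In the residual graph, reachable from Well: {Well, v2, v3}.
Min-cut edges: Well→v1 (12), v2→v4 (6), v3→v4 (2); capacity 12 + 6 + 2 = 20.
This cut is saturated, so no flow can exceed 20.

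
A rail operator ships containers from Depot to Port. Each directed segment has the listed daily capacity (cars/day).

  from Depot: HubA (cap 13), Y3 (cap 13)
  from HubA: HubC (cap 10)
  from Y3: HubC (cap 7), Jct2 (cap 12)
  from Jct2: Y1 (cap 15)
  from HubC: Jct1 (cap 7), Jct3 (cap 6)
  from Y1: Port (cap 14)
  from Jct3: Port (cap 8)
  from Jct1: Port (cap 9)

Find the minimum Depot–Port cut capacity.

Augment Depot→HubA→HubC→Jct3→Port: bottleneck 6, flow now 6.
Augment Depot→HubA→HubC→Jct1→Port: bottleneck 4, flow now 10.
Augment Depot→Y3→Jct2→Y1→Port: bottleneck 12, flow now 22.
Augment Depot→Y3→HubC→Jct1→Port: bottleneck 1, flow now 23.
No augmenting path remains; maximum flow = 23.
By max-flow min-cut, the minimum cut capacity equals the max flow.
In the residual graph, reachable from Depot: {Depot, HubA}.
Min-cut edges: Depot→Y3 (13), HubA→HubC (10); capacity 13 + 10 = 23.

23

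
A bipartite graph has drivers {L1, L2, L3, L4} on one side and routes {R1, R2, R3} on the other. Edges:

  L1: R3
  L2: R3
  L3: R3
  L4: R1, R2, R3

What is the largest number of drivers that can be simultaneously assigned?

Unit-capacity flow: source→left, listed edges, right→sink; max matching = max flow.
Augmenting path L1→R3 (+1); matched 1.
Augmenting path L4→R1 (+1); matched 2.
No augmenting path remains; maximum matching = 2.
König certificate: {L4, R3} is a vertex cover of size 2 (every listed pair touches it), so no matching can be larger.

2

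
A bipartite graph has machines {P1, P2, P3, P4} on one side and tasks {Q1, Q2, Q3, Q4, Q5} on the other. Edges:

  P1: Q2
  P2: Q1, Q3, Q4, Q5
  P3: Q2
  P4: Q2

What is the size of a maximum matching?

2

Unit-capacity flow: source→left, listed edges, right→sink; max matching = max flow.
Augmenting path P1→Q2 (+1); matched 1.
Augmenting path P2→Q1 (+1); matched 2.
No augmenting path remains; maximum matching = 2.
König certificate: {P2, Q2} is a vertex cover of size 2 (every listed pair touches it), so no matching can be larger.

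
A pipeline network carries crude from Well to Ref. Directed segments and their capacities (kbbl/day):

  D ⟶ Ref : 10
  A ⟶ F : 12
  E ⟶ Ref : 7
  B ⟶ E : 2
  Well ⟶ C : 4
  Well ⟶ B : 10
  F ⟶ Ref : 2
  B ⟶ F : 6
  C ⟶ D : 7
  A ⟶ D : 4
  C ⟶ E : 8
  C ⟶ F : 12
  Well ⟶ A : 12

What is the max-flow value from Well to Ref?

12

Augment Well→A→D→Ref: bottleneck 4, flow now 4.
Augment Well→A→F→Ref: bottleneck 2, flow now 6.
Augment Well→B→E→Ref: bottleneck 2, flow now 8.
Augment Well→C→D→Ref: bottleneck 4, flow now 12.
No augmenting path remains; maximum flow = 12.
In the residual graph, reachable from Well: {Well, A, B, F}.
Min-cut edges: Well→C (4), A→D (4), B→E (2), F→Ref (2); capacity 4 + 4 + 2 + 2 = 12.
This cut is saturated, so no flow can exceed 12.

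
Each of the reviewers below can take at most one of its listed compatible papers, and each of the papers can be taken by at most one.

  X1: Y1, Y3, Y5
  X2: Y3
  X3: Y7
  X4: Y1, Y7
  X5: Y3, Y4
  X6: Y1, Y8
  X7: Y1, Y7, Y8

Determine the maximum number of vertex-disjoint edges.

6

Unit-capacity flow: source→left, listed edges, right→sink; max matching = max flow.
Augmenting path X1→Y1 (+1); matched 1.
Augmenting path X2→Y3 (+1); matched 2.
Augmenting path X3→Y7 (+1); matched 3.
Augmenting path X5→Y4 (+1); matched 4.
Augmenting path X6→Y8 (+1); matched 5.
Augmenting path X4→Y1→X1→Y5 (+1); matched 6.
No augmenting path remains; maximum matching = 6.
König certificate: {X1, X2, X5, Y1, Y7, Y8} is a vertex cover of size 6 (every listed pair touches it), so no matching can be larger.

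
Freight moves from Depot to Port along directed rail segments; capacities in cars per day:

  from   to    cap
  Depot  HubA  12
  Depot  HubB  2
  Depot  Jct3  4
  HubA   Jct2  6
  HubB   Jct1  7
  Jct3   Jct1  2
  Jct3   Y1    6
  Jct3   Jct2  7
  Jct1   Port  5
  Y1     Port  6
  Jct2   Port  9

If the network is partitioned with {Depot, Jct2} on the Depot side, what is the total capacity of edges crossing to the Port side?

27

Edges leaving {Depot, Jct2}: Depot→HubA (12), Depot→HubB (2), Depot→Jct3 (4), Jct2→Port (9).
Cut capacity = 12 + 2 + 4 + 9 = 27.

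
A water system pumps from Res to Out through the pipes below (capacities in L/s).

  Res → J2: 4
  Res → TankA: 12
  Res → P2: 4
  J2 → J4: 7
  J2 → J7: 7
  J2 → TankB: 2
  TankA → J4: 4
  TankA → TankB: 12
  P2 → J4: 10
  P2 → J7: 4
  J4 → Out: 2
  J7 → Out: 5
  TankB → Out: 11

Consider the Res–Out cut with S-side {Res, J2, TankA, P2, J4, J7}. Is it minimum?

Given cut capacity: 2 + 12 + 2 + 5 = 21.
Augment Res→J2→J4→Out: bottleneck 2, flow now 2.
Augment Res→J2→J7→Out: bottleneck 2, flow now 4.
Augment Res→TankA→TankB→Out: bottleneck 11, flow now 15.
Augment Res→P2→J7→Out: bottleneck 3, flow now 18.
No augmenting path remains; maximum flow = 18.
In the residual graph, reachable from Res: {Res, J2, TankA, P2, J4, J7, TankB}.
Min-cut edges: J4→Out (2), J7→Out (5), TankB→Out (11); capacity 2 + 5 + 11 = 18.
Cut capacity 21 exceeds the max flow 18, so it is not minimum.

No — its capacity is 21, but the minimum cut has capacity 18.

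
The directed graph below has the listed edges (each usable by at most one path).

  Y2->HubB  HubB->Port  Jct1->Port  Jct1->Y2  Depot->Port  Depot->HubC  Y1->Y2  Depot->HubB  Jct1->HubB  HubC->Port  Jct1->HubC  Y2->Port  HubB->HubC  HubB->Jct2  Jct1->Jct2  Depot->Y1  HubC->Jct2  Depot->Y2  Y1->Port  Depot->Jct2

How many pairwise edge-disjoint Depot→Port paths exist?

Assign every edge capacity 1; by Menger, the answer equals the max flow.
Path Depot→Port (+1); total 1.
Path Depot→HubC→Port (+1); total 2.
Path Depot→HubB→Port (+1); total 3.
Path Depot→Y1→Port (+1); total 4.
Path Depot→Y2→Port (+1); total 5.
No residual Depot→Port path; max flow = 5.
Certifying cut of size 5: {Depot→HubB, Depot→HubC, Depot→Port, Depot→Y1, Depot→Y2}.

5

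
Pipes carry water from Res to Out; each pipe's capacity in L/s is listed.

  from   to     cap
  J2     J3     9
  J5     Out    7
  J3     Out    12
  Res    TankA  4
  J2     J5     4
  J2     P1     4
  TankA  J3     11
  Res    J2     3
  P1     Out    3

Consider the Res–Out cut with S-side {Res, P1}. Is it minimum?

Given cut capacity: 4 + 3 + 3 = 10.
Augment Res→TankA→J3→Out: bottleneck 4, flow now 4.
Augment Res→J2→J3→Out: bottleneck 3, flow now 7.
No augmenting path remains; maximum flow = 7.
In the residual graph, reachable from Res: {Res}.
Min-cut edges: Res→TankA (4), Res→J2 (3); capacity 4 + 3 = 7.
Cut capacity 10 exceeds the max flow 7, so it is not minimum.

No — its capacity is 10, but the minimum cut has capacity 7.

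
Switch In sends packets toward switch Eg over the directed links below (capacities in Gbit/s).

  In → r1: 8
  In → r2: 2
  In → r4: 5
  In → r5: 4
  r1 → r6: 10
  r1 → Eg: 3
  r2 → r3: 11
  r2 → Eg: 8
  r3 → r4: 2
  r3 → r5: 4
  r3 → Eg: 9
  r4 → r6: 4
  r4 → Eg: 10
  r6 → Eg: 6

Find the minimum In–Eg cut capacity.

15

Augment In→r1→Eg: bottleneck 3, flow now 3.
Augment In→r2→Eg: bottleneck 2, flow now 5.
Augment In→r4→Eg: bottleneck 5, flow now 10.
Augment In→r1→r6→Eg: bottleneck 5, flow now 15.
No augmenting path remains; maximum flow = 15.
By max-flow min-cut, the minimum cut capacity equals the max flow.
In the residual graph, reachable from In: {In, r5}.
Min-cut edges: In→r1 (8), In→r2 (2), In→r4 (5); capacity 8 + 2 + 5 = 15.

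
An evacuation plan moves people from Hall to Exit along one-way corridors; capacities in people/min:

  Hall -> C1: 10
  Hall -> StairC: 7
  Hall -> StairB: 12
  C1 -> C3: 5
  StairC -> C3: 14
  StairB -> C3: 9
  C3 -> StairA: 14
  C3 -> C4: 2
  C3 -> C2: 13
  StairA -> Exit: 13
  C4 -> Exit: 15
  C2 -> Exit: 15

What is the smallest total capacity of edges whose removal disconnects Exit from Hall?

Augment Hall→C1→C3→StairA→Exit: bottleneck 5, flow now 5.
Augment Hall→StairC→C3→StairA→Exit: bottleneck 7, flow now 12.
Augment Hall→StairB→C3→StairA→Exit: bottleneck 1, flow now 13.
Augment Hall→StairB→C3→C4→Exit: bottleneck 2, flow now 15.
Augment Hall→StairB→C3→C2→Exit: bottleneck 6, flow now 21.
No augmenting path remains; maximum flow = 21.
By max-flow min-cut, the minimum cut capacity equals the max flow.
In the residual graph, reachable from Hall: {Hall, C1, StairB}.
Min-cut edges: Hall→StairC (7), C1→C3 (5), StairB→C3 (9); capacity 7 + 5 + 9 = 21.

21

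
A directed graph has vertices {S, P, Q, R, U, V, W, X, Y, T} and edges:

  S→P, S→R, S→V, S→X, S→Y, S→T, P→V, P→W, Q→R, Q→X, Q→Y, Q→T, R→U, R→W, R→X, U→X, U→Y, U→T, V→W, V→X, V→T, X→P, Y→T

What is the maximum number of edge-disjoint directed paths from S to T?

4

Assign every edge capacity 1; by Menger, the answer equals the max flow.
Path S→T (+1); total 1.
Path S→V→T (+1); total 2.
Path S→Y→T (+1); total 3.
Path S→R→U→T (+1); total 4.
No residual S→T path; max flow = 4.
Certifying cut of size 4: {S→R, S→T, S→Y, V→T}.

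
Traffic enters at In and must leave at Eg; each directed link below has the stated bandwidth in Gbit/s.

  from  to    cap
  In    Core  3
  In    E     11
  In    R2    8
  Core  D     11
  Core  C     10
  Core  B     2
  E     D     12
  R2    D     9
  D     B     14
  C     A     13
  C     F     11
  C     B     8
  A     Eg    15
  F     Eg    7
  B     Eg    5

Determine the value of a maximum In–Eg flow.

Augment In→Core→B→Eg: bottleneck 2, flow now 2.
Augment In→Core→D→B→Eg: bottleneck 1, flow now 3.
Augment In→E→D→B→Eg: bottleneck 2, flow now 5.
Augment In→E→D→Core→C→A→Eg: bottleneck 1, flow now 6. (uses reverse residual edge)
Augment In→E→D→B→Core→C→A→Eg: bottleneck 2, flow now 8. (uses reverse residual edge)
No augmenting path remains; maximum flow = 8.
In the residual graph, reachable from In: {In, E, R2, D, B}.
Min-cut edges: In→Core (3), B→Eg (5); capacity 3 + 5 = 8.
This cut is saturated, so no flow can exceed 8.

8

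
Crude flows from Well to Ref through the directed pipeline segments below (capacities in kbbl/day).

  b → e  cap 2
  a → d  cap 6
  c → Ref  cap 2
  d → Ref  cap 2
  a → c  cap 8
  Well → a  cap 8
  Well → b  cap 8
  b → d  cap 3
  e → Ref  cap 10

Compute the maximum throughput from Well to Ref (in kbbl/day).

Augment Well→a→c→Ref: bottleneck 2, flow now 2.
Augment Well→a→d→Ref: bottleneck 2, flow now 4.
Augment Well→b→e→Ref: bottleneck 2, flow now 6.
No augmenting path remains; maximum flow = 6.
In the residual graph, reachable from Well: {Well, a, b, c, d}.
Min-cut edges: b→e (2), c→Ref (2), d→Ref (2); capacity 2 + 2 + 2 = 6.
This cut is saturated, so no flow can exceed 6.

6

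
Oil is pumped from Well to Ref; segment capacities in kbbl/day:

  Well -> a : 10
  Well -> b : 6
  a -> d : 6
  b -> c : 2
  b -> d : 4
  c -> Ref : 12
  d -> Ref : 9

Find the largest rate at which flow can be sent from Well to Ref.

Augment Well→a→d→Ref: bottleneck 6, flow now 6.
Augment Well→b→c→Ref: bottleneck 2, flow now 8.
Augment Well→b→d→Ref: bottleneck 3, flow now 11.
No augmenting path remains; maximum flow = 11.
In the residual graph, reachable from Well: {Well, a, b, d}.
Min-cut edges: b→c (2), d→Ref (9); capacity 2 + 9 = 11.
This cut is saturated, so no flow can exceed 11.

11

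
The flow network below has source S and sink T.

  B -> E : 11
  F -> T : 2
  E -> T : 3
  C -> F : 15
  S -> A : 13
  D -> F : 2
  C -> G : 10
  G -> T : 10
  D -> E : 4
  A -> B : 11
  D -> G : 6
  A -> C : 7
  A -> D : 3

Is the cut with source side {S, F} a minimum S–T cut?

No — its capacity is 15, but the minimum cut has capacity 13.

Given cut capacity: 13 + 2 = 15.
Augment S→A→B→E→T: bottleneck 3, flow now 3.
Augment S→A→C→F→T: bottleneck 2, flow now 5.
Augment S→A→C→G→T: bottleneck 5, flow now 10.
Augment S→A→D→G→T: bottleneck 3, flow now 13.
No augmenting path remains; maximum flow = 13.
In the residual graph, reachable from S: {S}.
Min-cut edges: S→A (13); capacity 13 = 13.
Cut capacity 15 exceeds the max flow 13, so it is not minimum.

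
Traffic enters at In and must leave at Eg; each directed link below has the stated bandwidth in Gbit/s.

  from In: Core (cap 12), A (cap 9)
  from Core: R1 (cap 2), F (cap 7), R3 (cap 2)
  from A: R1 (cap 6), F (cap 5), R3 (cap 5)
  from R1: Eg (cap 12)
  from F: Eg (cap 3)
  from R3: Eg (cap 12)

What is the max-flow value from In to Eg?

Augment In→Core→R1→Eg: bottleneck 2, flow now 2.
Augment In→Core→F→Eg: bottleneck 3, flow now 5.
Augment In→Core→R3→Eg: bottleneck 2, flow now 7.
Augment In→A→R1→Eg: bottleneck 6, flow now 13.
Augment In→A→R3→Eg: bottleneck 3, flow now 16.
No augmenting path remains; maximum flow = 16.
In the residual graph, reachable from In: {In, Core, F}.
Min-cut edges: In→A (9), Core→R1 (2), Core→R3 (2), F→Eg (3); capacity 9 + 2 + 2 + 3 = 16.
This cut is saturated, so no flow can exceed 16.

16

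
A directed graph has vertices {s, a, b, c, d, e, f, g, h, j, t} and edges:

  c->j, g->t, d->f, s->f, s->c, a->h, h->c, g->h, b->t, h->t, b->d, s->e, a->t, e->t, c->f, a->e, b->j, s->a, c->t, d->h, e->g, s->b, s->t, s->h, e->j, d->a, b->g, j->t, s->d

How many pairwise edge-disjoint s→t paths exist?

7

Assign every edge capacity 1; by Menger, the answer equals the max flow.
Path s→t (+1); total 1.
Path s→a→t (+1); total 2.
Path s→b→t (+1); total 3.
Path s→c→t (+1); total 4.
Path s→e→t (+1); total 5.
Path s→h→t (+1); total 6.
Path s→d→a→e→g→t (+1); total 7.
No residual s→t path; max flow = 7.
Certifying cut of size 7: {s→a, s→b, s→c, s→d, s→e, s→h, s→t}.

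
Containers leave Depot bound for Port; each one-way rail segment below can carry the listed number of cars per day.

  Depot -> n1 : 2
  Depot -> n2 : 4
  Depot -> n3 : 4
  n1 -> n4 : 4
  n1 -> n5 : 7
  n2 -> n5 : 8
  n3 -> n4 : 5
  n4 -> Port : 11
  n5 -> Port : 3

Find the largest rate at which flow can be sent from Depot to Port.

9

Augment Depot→n1→n4→Port: bottleneck 2, flow now 2.
Augment Depot→n2→n5→Port: bottleneck 3, flow now 5.
Augment Depot→n3→n4→Port: bottleneck 4, flow now 9.
No augmenting path remains; maximum flow = 9.
In the residual graph, reachable from Depot: {Depot, n2, n5}.
Min-cut edges: Depot→n1 (2), Depot→n3 (4), n5→Port (3); capacity 2 + 4 + 3 = 9.
This cut is saturated, so no flow can exceed 9.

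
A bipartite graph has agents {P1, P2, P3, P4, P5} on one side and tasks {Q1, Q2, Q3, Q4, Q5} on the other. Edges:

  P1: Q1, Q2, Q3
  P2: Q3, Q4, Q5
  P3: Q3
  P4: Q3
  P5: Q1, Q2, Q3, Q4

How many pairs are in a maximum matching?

4

Unit-capacity flow: source→left, listed edges, right→sink; max matching = max flow.
Augmenting path P1→Q1 (+1); matched 1.
Augmenting path P2→Q3 (+1); matched 2.
Augmenting path P5→Q2 (+1); matched 3.
Augmenting path P3→Q3→P2→Q4 (+1); matched 4.
No augmenting path remains; maximum matching = 4.
König certificate: {P1, P2, P5, Q3} is a vertex cover of size 4 (every listed pair touches it), so no matching can be larger.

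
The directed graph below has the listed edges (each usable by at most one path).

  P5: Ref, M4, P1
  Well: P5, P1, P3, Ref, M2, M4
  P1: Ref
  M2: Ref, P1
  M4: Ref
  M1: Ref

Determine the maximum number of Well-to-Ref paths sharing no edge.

Assign every edge capacity 1; by Menger, the answer equals the max flow.
Path Well→Ref (+1); total 1.
Path Well→M2→Ref (+1); total 2.
Path Well→M4→Ref (+1); total 3.
Path Well→P5→Ref (+1); total 4.
Path Well→P1→Ref (+1); total 5.
No residual Well→Ref path; max flow = 5.
Certifying cut of size 5: {Well→M2, Well→M4, Well→P1, Well→P5, Well→Ref}.

5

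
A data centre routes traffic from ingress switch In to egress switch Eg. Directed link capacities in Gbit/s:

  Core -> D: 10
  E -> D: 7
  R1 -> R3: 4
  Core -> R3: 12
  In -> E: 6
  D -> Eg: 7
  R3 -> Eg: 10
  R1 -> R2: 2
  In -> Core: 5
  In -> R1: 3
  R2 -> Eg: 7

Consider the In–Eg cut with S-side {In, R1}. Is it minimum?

No — its capacity is 17, but the minimum cut has capacity 14.

Given cut capacity: 5 + 6 + 2 + 4 = 17.
Augment In→R1→R2→Eg: bottleneck 2, flow now 2.
Augment In→R1→R3→Eg: bottleneck 1, flow now 3.
Augment In→Core→D→Eg: bottleneck 5, flow now 8.
Augment In→E→D→Eg: bottleneck 2, flow now 10.
Augment In→E→D→Core→R3→Eg: bottleneck 4, flow now 14. (uses reverse residual edge)
No augmenting path remains; maximum flow = 14.
In the residual graph, reachable from In: {In}.
Min-cut edges: In→R1 (3), In→Core (5), In→E (6); capacity 3 + 5 + 6 = 14.
Cut capacity 17 exceeds the max flow 14, so it is not minimum.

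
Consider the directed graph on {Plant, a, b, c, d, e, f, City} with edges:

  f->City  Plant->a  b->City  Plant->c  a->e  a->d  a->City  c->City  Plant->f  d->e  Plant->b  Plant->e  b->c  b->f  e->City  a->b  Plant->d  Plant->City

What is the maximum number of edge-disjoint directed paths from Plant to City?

6

Assign every edge capacity 1; by Menger, the answer equals the max flow.
Path Plant→City (+1); total 1.
Path Plant→a→City (+1); total 2.
Path Plant→b→City (+1); total 3.
Path Plant→c→City (+1); total 4.
Path Plant→e→City (+1); total 5.
Path Plant→f→City (+1); total 6.
No residual Plant→City path; max flow = 6.
Certifying cut of size 6: {Plant→City, Plant→a, Plant→b, Plant→c, Plant→f, e→City}.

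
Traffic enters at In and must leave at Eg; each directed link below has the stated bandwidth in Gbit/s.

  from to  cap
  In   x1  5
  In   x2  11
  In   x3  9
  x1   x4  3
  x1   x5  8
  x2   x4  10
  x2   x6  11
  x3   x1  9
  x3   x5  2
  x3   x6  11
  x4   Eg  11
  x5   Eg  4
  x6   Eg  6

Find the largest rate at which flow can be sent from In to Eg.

21

Augment In→x1→x4→Eg: bottleneck 3, flow now 3.
Augment In→x1→x5→Eg: bottleneck 2, flow now 5.
Augment In→x2→x4→Eg: bottleneck 8, flow now 13.
Augment In→x2→x6→Eg: bottleneck 3, flow now 16.
Augment In→x3→x5→Eg: bottleneck 2, flow now 18.
Augment In→x3→x6→Eg: bottleneck 3, flow now 21.
No augmenting path remains; maximum flow = 21.
In the residual graph, reachable from In: {In, x1, x2, x3, x4, x5, x6}.
Min-cut edges: x4→Eg (11), x5→Eg (4), x6→Eg (6); capacity 11 + 4 + 6 = 21.
This cut is saturated, so no flow can exceed 21.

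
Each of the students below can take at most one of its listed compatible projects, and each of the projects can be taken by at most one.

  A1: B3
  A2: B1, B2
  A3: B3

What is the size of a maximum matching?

2

Unit-capacity flow: source→left, listed edges, right→sink; max matching = max flow.
Augmenting path A1→B3 (+1); matched 1.
Augmenting path A2→B1 (+1); matched 2.
No augmenting path remains; maximum matching = 2.
König certificate: {A2, B3} is a vertex cover of size 2 (every listed pair touches it), so no matching can be larger.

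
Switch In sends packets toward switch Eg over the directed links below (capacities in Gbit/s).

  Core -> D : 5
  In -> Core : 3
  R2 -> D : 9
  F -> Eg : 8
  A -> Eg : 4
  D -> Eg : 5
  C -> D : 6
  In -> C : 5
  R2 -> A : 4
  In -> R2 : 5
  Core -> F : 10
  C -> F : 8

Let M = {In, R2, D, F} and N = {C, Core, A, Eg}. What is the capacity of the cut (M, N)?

25

Edges leaving {In, R2, D, F}: In→C (5), In→Core (3), R2→A (4), D→Eg (5), F→Eg (8).
Cut capacity = 5 + 3 + 4 + 5 + 8 = 25.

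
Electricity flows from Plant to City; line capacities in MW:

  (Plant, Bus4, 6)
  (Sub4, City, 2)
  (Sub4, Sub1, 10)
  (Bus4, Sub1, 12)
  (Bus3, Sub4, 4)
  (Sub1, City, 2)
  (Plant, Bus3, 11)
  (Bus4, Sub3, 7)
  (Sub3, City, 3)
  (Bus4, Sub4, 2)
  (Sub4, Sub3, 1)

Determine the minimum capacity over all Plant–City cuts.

7

Augment Plant→Bus4→Sub1→City: bottleneck 2, flow now 2.
Augment Plant→Bus4→Sub3→City: bottleneck 3, flow now 5.
Augment Plant→Bus4→Sub4→City: bottleneck 1, flow now 6.
Augment Plant→Bus3→Sub4→City: bottleneck 1, flow now 7.
No augmenting path remains; maximum flow = 7.
By max-flow min-cut, the minimum cut capacity equals the max flow.
In the residual graph, reachable from Plant: {Plant, Bus4, Bus3, Sub1, Sub3, Sub4}.
Min-cut edges: Sub1→City (2), Sub3→City (3), Sub4→City (2); capacity 2 + 3 + 2 = 7.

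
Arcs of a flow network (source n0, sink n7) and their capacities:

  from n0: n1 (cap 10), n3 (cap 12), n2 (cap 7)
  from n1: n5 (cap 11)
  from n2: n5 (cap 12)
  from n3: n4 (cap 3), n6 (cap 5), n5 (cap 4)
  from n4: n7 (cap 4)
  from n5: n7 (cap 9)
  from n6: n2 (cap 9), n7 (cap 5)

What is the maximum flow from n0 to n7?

Augment n0→n1→n5→n7: bottleneck 9, flow now 9.
Augment n0→n3→n4→n7: bottleneck 3, flow now 12.
Augment n0→n3→n6→n7: bottleneck 5, flow now 17.
No augmenting path remains; maximum flow = 17.
In the residual graph, reachable from n0: {n0, n1, n2, n3, n5}.
Min-cut edges: n3→n4 (3), n3→n6 (5), n5→n7 (9); capacity 3 + 5 + 9 = 17.
This cut is saturated, so no flow can exceed 17.

17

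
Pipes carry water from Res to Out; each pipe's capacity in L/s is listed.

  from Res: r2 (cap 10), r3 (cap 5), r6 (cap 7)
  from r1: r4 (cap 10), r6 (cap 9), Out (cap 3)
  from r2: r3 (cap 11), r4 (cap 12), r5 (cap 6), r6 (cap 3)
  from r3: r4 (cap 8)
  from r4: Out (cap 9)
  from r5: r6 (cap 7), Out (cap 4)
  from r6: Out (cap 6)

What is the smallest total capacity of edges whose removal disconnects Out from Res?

Augment Res→r6→Out: bottleneck 6, flow now 6.
Augment Res→r2→r4→Out: bottleneck 9, flow now 15.
Augment Res→r2→r5→Out: bottleneck 1, flow now 16.
Augment Res→r3→r4→r2→r5→Out: bottleneck 3, flow now 19. (uses reverse residual edge)
No augmenting path remains; maximum flow = 19.
By max-flow min-cut, the minimum cut capacity equals the max flow.
In the residual graph, reachable from Res: {Res, r2, r3, r4, r5, r6}.
Min-cut edges: r4→Out (9), r5→Out (4), r6→Out (6); capacity 9 + 4 + 6 = 19.

19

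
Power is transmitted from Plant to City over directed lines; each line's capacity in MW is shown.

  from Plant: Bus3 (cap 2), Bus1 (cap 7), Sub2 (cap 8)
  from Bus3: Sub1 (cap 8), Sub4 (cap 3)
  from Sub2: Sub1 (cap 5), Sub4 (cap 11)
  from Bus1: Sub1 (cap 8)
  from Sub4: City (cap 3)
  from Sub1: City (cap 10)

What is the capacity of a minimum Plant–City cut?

Augment Plant→Bus3→Sub4→City: bottleneck 2, flow now 2.
Augment Plant→Sub2→Sub4→City: bottleneck 1, flow now 3.
Augment Plant→Sub2→Sub1→City: bottleneck 5, flow now 8.
Augment Plant→Bus1→Sub1→City: bottleneck 5, flow now 13.
No augmenting path remains; maximum flow = 13.
By max-flow min-cut, the minimum cut capacity equals the max flow.
In the residual graph, reachable from Plant: {Plant, Bus3, Sub2, Bus1, Sub4, Sub1}.
Min-cut edges: Sub4→City (3), Sub1→City (10); capacity 3 + 10 = 13.

13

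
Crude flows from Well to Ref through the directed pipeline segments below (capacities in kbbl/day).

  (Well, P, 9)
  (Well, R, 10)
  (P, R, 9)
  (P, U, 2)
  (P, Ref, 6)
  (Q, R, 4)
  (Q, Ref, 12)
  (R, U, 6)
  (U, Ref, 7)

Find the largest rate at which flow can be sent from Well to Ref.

Augment Well→P→Ref: bottleneck 6, flow now 6.
Augment Well→P→U→Ref: bottleneck 2, flow now 8.
Augment Well→R→U→Ref: bottleneck 5, flow now 13.
No augmenting path remains; maximum flow = 13.
In the residual graph, reachable from Well: {Well, P, R, U}.
Min-cut edges: P→Ref (6), U→Ref (7); capacity 6 + 7 = 13.
This cut is saturated, so no flow can exceed 13.

13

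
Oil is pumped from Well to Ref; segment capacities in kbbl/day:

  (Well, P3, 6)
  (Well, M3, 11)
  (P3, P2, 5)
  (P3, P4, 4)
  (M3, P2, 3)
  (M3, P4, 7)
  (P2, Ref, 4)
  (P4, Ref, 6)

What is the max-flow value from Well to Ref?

10

Augment Well→P3→P2→Ref: bottleneck 4, flow now 4.
Augment Well→P3→P4→Ref: bottleneck 2, flow now 6.
Augment Well→M3→P4→Ref: bottleneck 4, flow now 10.
No augmenting path remains; maximum flow = 10.
In the residual graph, reachable from Well: {Well, P3, M3, P2, P4}.
Min-cut edges: P2→Ref (4), P4→Ref (6); capacity 4 + 6 = 10.
This cut is saturated, so no flow can exceed 10.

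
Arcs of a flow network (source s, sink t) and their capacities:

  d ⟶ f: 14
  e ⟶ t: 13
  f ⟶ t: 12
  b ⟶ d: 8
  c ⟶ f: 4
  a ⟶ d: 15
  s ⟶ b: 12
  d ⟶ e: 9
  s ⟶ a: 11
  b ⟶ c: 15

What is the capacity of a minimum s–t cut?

Augment s→a→d→e→t: bottleneck 9, flow now 9.
Augment s→a→d→f→t: bottleneck 2, flow now 11.
Augment s→b→c→f→t: bottleneck 4, flow now 15.
Augment s→b→d→f→t: bottleneck 6, flow now 21.
No augmenting path remains; maximum flow = 21.
By max-flow min-cut, the minimum cut capacity equals the max flow.
In the residual graph, reachable from s: {s, a, b, c, d, f}.
Min-cut edges: d→e (9), f→t (12); capacity 9 + 12 = 21.

21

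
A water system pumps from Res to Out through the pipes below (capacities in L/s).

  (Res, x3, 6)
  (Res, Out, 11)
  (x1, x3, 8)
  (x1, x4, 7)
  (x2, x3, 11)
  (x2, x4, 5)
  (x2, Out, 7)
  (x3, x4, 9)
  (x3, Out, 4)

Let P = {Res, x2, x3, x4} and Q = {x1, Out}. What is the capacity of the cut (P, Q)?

Edges leaving {Res, x2, x3, x4}: Res→Out (11), x2→Out (7), x3→Out (4).
Cut capacity = 11 + 7 + 4 = 22.

22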